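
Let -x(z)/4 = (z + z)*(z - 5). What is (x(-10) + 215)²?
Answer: 970225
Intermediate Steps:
x(z) = -8*z*(-5 + z) (x(z) = -4*(z + z)*(z - 5) = -4*2*z*(-5 + z) = -8*z*(-5 + z))
(x(-10) + 215)² = (8*(-10)*(5 - 1*(-10)) + 215)² = (8*(-10)*(5 + 10) + 215)² = (8*(-10)*15 + 215)² = (-1200 + 215)² = (-985)² = 970225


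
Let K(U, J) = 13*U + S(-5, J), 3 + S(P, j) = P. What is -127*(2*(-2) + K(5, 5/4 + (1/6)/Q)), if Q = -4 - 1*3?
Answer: -6731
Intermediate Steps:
S(P, j) = -3 + P
Q = -7 (Q = -4 - 3 = -7)
K(U, J) = -8 + 13*U (K(U, J) = 13*U + (-3 - 5) = 13*U - 8 = -8 + 13*U)
-127*(2*(-2) + K(5, 5/4 + (1/6)/Q)) = -127*(2*(-2) + (-8 + 13*5)) = -127*(-4 + (-8 + 65)) = -127*(-4 + 57) = -127*53 = -6731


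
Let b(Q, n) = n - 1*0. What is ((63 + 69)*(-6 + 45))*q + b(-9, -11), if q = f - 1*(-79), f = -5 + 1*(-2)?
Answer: 370645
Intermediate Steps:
b(Q, n) = n (b(Q, n) = n + 0 = n)
f = -7 (f = -5 - 2 = -7)
q = 72 (q = -7 - 1*(-79) = -7 + 79 = 72)
((63 + 69)*(-6 + 45))*q + b(-9, -11) = ((63 + 69)*(-6 + 45))*72 - 11 = (132*39)*72 - 11 = 5148*72 - 11 = 370656 - 11 = 370645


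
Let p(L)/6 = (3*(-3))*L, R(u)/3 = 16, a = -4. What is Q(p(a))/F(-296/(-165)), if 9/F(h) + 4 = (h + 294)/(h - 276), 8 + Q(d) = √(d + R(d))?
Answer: 153188/33933 - 38297*√66/33933 ≈ -4.6544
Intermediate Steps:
R(u) = 48 (R(u) = 3*16 = 48)
p(L) = -54*L (p(L) = 6*((3*(-3))*L) = 6*(-9*L) = -54*L)
Q(d) = -8 + √(48 + d) (Q(d) = -8 + √(d + 48) = -8 + √(48 + d))
F(h) = 9/(-4 + (294 + h)/(-276 + h)) (F(h) = 9/(-4 + (h + 294)/(h - 276)) = 9/(-4 + (294 + h)/(-276 + h)))
Q(p(a))/F(-296/(-165)) = (-8 + √(48 - 54*(-4)))/((3*(276 - (-296)/(-165))/(-466 - 296/(-165)))) = (-8 + √(48 + 216))/((3*(276 - (-296)*(-1)/165)/(-466 - 296*(-1/165)))) = (-8 + √264)/((3*(276 - 1*296/165)/(-466 + 296/165))) = (-8 + 2*√66)/((3*(276 - 296/165)/(-76594/165))) = (-8 + 2*√66)/((3*(-165/76594)*(45244/165))) = (-8 + 2*√66)/(-67866/38297) = (-8 + 2*√66)*(-38297/67866) = 153188/33933 - 38297*√66/33933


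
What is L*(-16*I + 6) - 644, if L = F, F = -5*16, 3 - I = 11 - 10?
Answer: 1436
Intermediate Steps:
I = 2 (I = 3 - (11 - 10) = 3 - 1*1 = 3 - 1 = 2)
F = -80
L = -80
L*(-16*I + 6) - 644 = -80*(-16*2 + 6) - 644 = -80*(-32 + 6) - 644 = -80*(-26) - 644 = 2080 - 644 = 1436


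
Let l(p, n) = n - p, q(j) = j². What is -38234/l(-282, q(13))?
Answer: -38234/451 ≈ -84.776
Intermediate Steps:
-38234/l(-282, q(13)) = -38234/(13² - 1*(-282)) = -38234/(169 + 282) = -38234/451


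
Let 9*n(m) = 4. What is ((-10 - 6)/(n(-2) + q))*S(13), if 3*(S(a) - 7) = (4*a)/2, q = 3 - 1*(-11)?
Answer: -1128/65 ≈ -17.354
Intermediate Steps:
q = 14 (q = 3 + 11 = 14)
n(m) = 4/9 (n(m) = (⅑)*4 = 4/9)
S(a) = 7 + 2*a/3 (S(a) = 7 + ((4*a)/2)/3 = 7 + ((4*a)*(½))/3 = 7 + (2*a)/3 = 7 + 2*a/3)
((-10 - 6)/(n(-2) + q))*S(13) = ((-10 - 6)/(4/9 + 14))*(7 + (⅔)*13) = (-16/130/9)*(7 + 26/3) = -16*9/130*(47/3) = -72/65*47/3 = -1128/65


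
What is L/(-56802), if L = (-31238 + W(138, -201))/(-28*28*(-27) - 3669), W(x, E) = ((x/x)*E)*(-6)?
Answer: 15016/496989099 ≈ 3.0214e-5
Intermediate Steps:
W(x, E) = -6*E (W(x, E) = (1*E)*(-6) = E*(-6) = -6*E)
L = -30032/17499 (L = (-31238 - 6*(-201))/(-28*28*(-27) - 3669) = (-31238 + 1206)/(-784*(-27) - 3669) = -30032/(21168 - 3669) = -30032/17499 ≈ -1.7162)
L/(-56802) = -30032/17499/(-56802) = -30032/17499*(-1/56802) = 15016/496989099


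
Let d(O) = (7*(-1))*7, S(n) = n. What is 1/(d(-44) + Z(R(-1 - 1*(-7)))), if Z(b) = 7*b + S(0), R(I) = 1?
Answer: -1/42 ≈ -0.023810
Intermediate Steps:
d(O) = -49 (d(O) = -7*7 = -49)
Z(b) = 7*b (Z(b) = 7*b + 0 = 7*b)
1/(d(-44) + Z(R(-1 - 1*(-7)))) = 1/(-49 + 7*1) = 1/(-49 + 7) = 1/(-42) = -1/42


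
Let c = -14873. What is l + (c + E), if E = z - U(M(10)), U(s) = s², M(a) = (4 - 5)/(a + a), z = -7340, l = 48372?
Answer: 10463599/400 ≈ 26159.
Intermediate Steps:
M(a) = -1/(2*a)
E = -2936001/400 (E = -7340 - (-½/10)² = -7340 - (-½*⅒)² = -7340 - (-1/20)² = -7340 - 1*1/400 = -7340 - 1/400 = -2936001/400 ≈ -7340.0)
l + (c + E) = 48372 + (-14873 - 2936001/400) = 48372 - 8885201/400 = 10463599/400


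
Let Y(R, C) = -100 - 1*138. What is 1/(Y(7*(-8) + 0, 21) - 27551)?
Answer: -1/27789 ≈ -3.5985e-5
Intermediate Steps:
Y(R, C) = -238 (Y(R, C) = -100 - 138 = -238)
1/(Y(7*(-8) + 0, 21) - 27551) = 1/(-238 - 27551) = 1/(-27789) = -1/27789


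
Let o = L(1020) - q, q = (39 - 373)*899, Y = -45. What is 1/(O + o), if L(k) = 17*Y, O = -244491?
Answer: 1/55010 ≈ 1.8179e-5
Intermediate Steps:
L(k) = -765 (L(k) = 17*(-45) = -765)
q = -300266 (q = -334*899 = -300266)
o = 299501 (o = -765 - 1*(-300266) = -765 + 300266 = 299501)
1/(O + o) = 1/(-244491 + 299501) = 1/55010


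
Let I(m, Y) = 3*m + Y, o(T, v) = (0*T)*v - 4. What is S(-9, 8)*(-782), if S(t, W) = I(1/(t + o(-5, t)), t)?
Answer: 93840/13 ≈ 7218.5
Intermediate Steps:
o(T, v) = -4 (o(T, v) = 0*v - 4 = 0 - 4 = -4)
I(m, Y) = Y + 3*m
S(t, W) = t + 3/(-4 + t) (S(t, W) = t + 3/(t - 4) = t + 3/(-4 + t))
S(-9, 8)*(-782) = ((3 - 9*(-4 - 9))/(-4 - 9))*(-782) = ((3 - 9*(-13))/(-13))*(-782) = -(3 + 117)/13*(-782) = -1/13*120*(-782) = -120/13*(-782) = 93840/13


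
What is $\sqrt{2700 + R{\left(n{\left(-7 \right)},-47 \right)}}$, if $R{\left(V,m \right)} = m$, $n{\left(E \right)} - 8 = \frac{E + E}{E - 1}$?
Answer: $\sqrt{2653} \approx 51.507$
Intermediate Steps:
$n{\left(E \right)} = 8 + \frac{2 E}{-1 + E}$ ($n{\left(E \right)} = 8 + \frac{E + E}{E - 1} = 8 + \frac{2 E}{-1 + E}$)
$\sqrt{2700 + R{\left(n{\left(-7 \right)},-47 \right)}} = \sqrt{2700 - 47} = \sqrt{2653}$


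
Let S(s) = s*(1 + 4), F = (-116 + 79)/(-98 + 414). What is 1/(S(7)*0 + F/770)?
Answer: -243320/37 ≈ -6576.2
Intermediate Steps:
F = -37/316 ≈ -0.11709
S(s) = 5*s (S(s) = s*5 = 5*s)
1/(S(7)*0 + F/770) = 1/((5*7)*0 - 37/316/770) = 1/(35*0 - 37/316*1/770) = 1/(0 - 37/243320) = 1/(-37/243320) = -243320/37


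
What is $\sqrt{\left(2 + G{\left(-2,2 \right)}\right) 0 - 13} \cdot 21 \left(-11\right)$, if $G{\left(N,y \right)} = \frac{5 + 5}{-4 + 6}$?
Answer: $- 231 i \sqrt{13} \approx - 832.88 i$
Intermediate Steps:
$G{\left(N,y \right)} = 5$ ($G{\left(N,y \right)} = \frac{10}{2} = 10 \cdot \frac{1}{2} = 5$)
$\sqrt{\left(2 + G{\left(-2,2 \right)}\right) 0 - 13} \cdot 21 \left(-11\right) = \sqrt{\left(2 + 5\right) 0 - 13} \cdot 21 \left(-11\right) = \sqrt{7 \cdot 0 - 13} \cdot 21 \left(-11\right) = \sqrt{0 - 13} \cdot 21 \left(-11\right) = \sqrt{-13} \cdot 21 \left(-11\right) = i \sqrt{13} \cdot 21 \left(-11\right) = 21 i \sqrt{13} \left(-11\right) = - 231 i \sqrt{13}$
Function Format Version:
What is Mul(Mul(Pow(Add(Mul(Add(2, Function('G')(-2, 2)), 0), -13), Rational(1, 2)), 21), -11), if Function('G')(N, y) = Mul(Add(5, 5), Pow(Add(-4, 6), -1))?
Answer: Mul(-231, I, Pow(13, Rational(1, 2))) ≈ Mul(-832.88, I)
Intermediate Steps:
Function('G')(N, y) = 5 (Function('G')(N, y) = Mul(10, Pow(2, -1)) = Mul(10, Rational(1, 2)) = 5)
Mul(Mul(Pow(Add(Mul(Add(2, Function('G')(-2, 2)), 0), -13), Rational(1, 2)), 21), -11) = Mul(Mul(Pow(Add(Mul(Add(2, 5), 0), -13), Rational(1, 2)), 21), -11) = Mul(Mul(Pow(Add(Mul(7, 0), -13), Rational(1, 2)), 21), -11) = Mul(Mul(Pow(Add(0, -13), Rational(1, 2)), 21), -11) = Mul(Mul(Pow(-13, Rational(1, 2)), 21), -11) = Mul(Mul(Mul(I, Pow(13, Rational(1, 2))), 21), -11) = Mul(Mul(21, I, Pow(13, Rational(1, 2))), -11) = Mul(-231, I, Pow(13, Rational(1, 2)))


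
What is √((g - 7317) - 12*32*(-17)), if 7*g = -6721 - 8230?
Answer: I*√143318/7 ≈ 54.082*I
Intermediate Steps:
g = -14951/7 (g = (-6721 - 8230)/7 = (⅐)*(-14951) = -14951/7 ≈ -2135.9)
√((g - 7317) - 12*32*(-17)) = √((-14951/7 - 7317) - 12*32*(-17)) = √(-66170/7 - 384*(-17)) = √(-66170/7 + 6528) = √(-20474/7) = I*√143318/7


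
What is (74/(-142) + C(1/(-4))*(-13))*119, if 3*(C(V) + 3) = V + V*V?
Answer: 5311565/1136 ≈ 4675.7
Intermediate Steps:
C(V) = -3 + V/3 + V²/3 (C(V) = -3 + (V + V*V)/3 = -3 + (V + V²)/3 = -3 + (V/3 + V²/3) = -3 + V/3 + V²/3)
(74/(-142) + C(1/(-4))*(-13))*119 = (74/(-142) + (-3 + (⅓)/(-4) + (1/(-4))²/3)*(-13))*119 = (74*(-1/142) + (-3 + (⅓)*(-¼) + (-¼)²/3)*(-13))*119 = (-37/71 + (-3 - 1/12 + (⅓)*(1/16))*(-13))*119 = (-37/71 + (-3 - 1/12 + 1/48)*(-13))*119 = (-37/71 - 49/16*(-13))*119 = (-37/71 + 637/16)*119 = (44635/1136)*119 = 5311565/1136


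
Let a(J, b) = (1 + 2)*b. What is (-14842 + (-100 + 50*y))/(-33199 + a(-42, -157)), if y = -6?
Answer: 7621/16835 ≈ 0.45269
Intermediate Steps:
a(J, b) = 3*b
(-14842 + (-100 + 50*y))/(-33199 + a(-42, -157)) = (-14842 + (-100 + 50*(-6)))/(-33199 + 3*(-157)) = (-14842 + (-100 - 300))/(-33199 - 471) = (-14842 - 400)/(-33670) = -15242*(-1/33670) = 7621/16835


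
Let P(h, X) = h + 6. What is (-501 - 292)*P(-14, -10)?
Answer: 6344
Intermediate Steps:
P(h, X) = 6 + h
(-501 - 292)*P(-14, -10) = (-501 - 292)*(6 - 14) = -793*(-8) = 6344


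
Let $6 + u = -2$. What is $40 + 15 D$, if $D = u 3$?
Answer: $-320$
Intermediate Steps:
$u = -8$ ($u = -6 - 2 = -8$)
$D = -24$ ($D = \left(-8\right) 3 = -24$)
$40 + 15 D = 40 + 15 \left(-24\right) = 40 - 360 = -320$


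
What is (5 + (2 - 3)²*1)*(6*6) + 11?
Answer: 227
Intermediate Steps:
(5 + (2 - 3)²*1)*(6*6) + 11 = (5 + (-1)²*1)*36 + 11 = (5 + 1*1)*36 + 11 = (5 + 1)*36 + 11 = 6*36 + 11 = 216 + 11 = 227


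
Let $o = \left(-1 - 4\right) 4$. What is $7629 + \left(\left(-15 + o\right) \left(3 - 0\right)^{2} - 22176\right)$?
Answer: $-14862$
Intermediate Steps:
$o = -20$ ($o = \left(-5\right) 4 = -20$)
$7629 + \left(\left(-15 + o\right) \left(3 - 0\right)^{2} - 22176\right) = 7629 - \left(22176 - \left(-15 - 20\right) \left(3 - 0\right)^{2}\right) = 7629 - \left(22176 + 35 \left(3 + 0\right)^{2}\right) = 7629 - \left(22176 + 35 \cdot 3^{2}\right) = 7629 - 22491 = -14862$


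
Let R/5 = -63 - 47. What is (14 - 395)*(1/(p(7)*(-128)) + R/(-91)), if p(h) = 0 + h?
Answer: -26817447/11648 ≈ -2302.3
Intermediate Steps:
R = -550 (R = 5*(-63 - 47) = 5*(-110) = -550)
p(h) = h
(14 - 395)*(1/(p(7)*(-128)) + R/(-91)) = (14 - 395)*(1/(7*(-128)) - 550/(-91)) = -381*((⅐)*(-1/128) - 550*(-1/91)) = -381*(-1/896 + 550/91) = -381*70387/11648 = -26817447/11648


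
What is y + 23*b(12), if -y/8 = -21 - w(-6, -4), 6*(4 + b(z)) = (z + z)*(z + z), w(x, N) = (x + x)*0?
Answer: 2284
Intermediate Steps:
w(x, N) = 0 (w(x, N) = (2*x)*0 = 0)
b(z) = -4 + 2*z²/3 (b(z) = -4 + ((z + z)*(z + z))/6 = -4 + ((2*z)*(2*z))/6 = -4 + (4*z²)/6 = -4 + 2*z²/3)
y = 168 (y = -8*(-21 - 1*0) = -8*(-21 + 0) = -8*(-21) = 168)
y + 23*b(12) = 168 + 23*(-4 + (⅔)*12²) = 168 + 23*(-4 + (⅔)*144) = 168 + 23*(-4 + 96) = 168 + 23*92 = 168 + 2116 = 2284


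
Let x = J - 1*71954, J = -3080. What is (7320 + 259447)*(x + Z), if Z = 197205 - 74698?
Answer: 12664229791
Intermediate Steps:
Z = 122507
x = -75034 (x = -3080 - 1*71954 = -3080 - 71954 = -75034)
(7320 + 259447)*(x + Z) = (7320 + 259447)*(-75034 + 122507) = 266767*47473 = 12664229791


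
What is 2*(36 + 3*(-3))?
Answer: 54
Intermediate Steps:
2*(36 + 3*(-3)) = 2*(36 - 9) = 2*27 = 54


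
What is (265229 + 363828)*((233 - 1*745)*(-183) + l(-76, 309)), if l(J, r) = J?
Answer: 58892316340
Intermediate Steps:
(265229 + 363828)*((233 - 1*745)*(-183) + l(-76, 309)) = (265229 + 363828)*((233 - 1*745)*(-183) - 76) = 629057*((233 - 745)*(-183) - 76) = 629057*(-512*(-183) - 76) = 629057*(93696 - 76) = 629057*93620 = 58892316340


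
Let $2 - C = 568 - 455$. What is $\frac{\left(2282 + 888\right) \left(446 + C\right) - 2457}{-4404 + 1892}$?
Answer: $- \frac{1059493}{2512} \approx -421.77$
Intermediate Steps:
$C = -111$ ($C = 2 - \left(568 - 455\right) = 2 - 113 = -111$)
$\frac{\left(2282 + 888\right) \left(446 + C\right) - 2457}{-4404 + 1892} = \frac{\left(2282 + 888\right) \left(446 - 111\right) - 2457}{-4404 + 1892} = \frac{3170 \cdot 335 - 2457}{-2512} = \left(1061950 - 2457\right) \left(- \frac{1}{2512}\right) = 1059493 \left(- \frac{1}{2512}\right) = - \frac{1059493}{2512}$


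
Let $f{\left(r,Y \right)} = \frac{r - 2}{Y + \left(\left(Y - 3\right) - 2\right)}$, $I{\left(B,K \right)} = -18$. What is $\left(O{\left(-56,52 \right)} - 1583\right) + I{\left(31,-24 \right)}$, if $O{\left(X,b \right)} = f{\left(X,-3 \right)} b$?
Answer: $- \frac{14595}{11} \approx -1326.8$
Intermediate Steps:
$f{\left(r,Y \right)} = \frac{-2 + r}{-5 + 2 Y}$ ($f{\left(r,Y \right)} = \frac{-2 + r}{Y + \left(\left(-3 + Y\right) - 2\right)} = \frac{-2 + r}{Y + \left(-5 + Y\right)} = \frac{-2 + r}{-5 + 2 Y}$)
$O{\left(X,b \right)} = b \left(\frac{2}{11} - \frac{X}{11}\right)$ ($O{\left(X,b \right)} = \frac{-2 + X}{-5 + 2 \left(-3\right)} b = \frac{-2 + X}{-5 - 6} b = \frac{-2 + X}{-11} b = - \frac{-2 + X}{11} b = \left(\frac{2}{11} - \frac{X}{11}\right) b = b \left(\frac{2}{11} - \frac{X}{11}\right)$)
$\left(O{\left(-56,52 \right)} - 1583\right) + I{\left(31,-24 \right)} = \left(\frac{1}{11} \cdot 52 \left(2 - -56\right) - 1583\right) - 18 = \left(\frac{1}{11} \cdot 52 \left(2 + 56\right) - 1583\right) - 18 = \left(\frac{1}{11} \cdot 52 \cdot 58 - 1583\right) - 18 = \left(\frac{3016}{11} - 1583\right) - 18 = - \frac{14397}{11} - 18 = - \frac{14595}{11}$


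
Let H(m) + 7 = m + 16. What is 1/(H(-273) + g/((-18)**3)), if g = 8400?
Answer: -243/64502 ≈ -0.0037673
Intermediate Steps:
H(m) = 9 + m (H(m) = -7 + (m + 16) = -7 + (16 + m) = 9 + m)
1/(H(-273) + g/((-18)**3)) = 1/((9 - 273) + 8400/((-18)**3)) = 1/(-264 + 8400/(-5832)) = 1/(-264 + 8400*(-1/5832)) = 1/(-264 - 350/243) = 1/(-64502/243) = -243/64502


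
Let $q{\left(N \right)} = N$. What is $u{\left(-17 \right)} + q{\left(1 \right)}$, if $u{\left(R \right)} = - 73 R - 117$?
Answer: $1125$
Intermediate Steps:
$u{\left(R \right)} = -117 - 73 R$
$u{\left(-17 \right)} + q{\left(1 \right)} = \left(-117 - -1241\right) + 1 = \left(-117 + 1241\right) + 1 = 1124 + 1 = 1125$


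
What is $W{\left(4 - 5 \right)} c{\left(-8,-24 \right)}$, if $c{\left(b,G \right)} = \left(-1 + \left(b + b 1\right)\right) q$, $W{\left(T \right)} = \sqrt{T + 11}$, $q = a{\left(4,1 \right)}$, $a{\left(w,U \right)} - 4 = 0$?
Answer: $- 68 \sqrt{10} \approx -215.03$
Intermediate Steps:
$a{\left(w,U \right)} = 4$ ($a{\left(w,U \right)} = 4 + 0 = 4$)
$q = 4$
$W{\left(T \right)} = \sqrt{11 + T}$
$c{\left(b,G \right)} = -4 + 8 b$ ($c{\left(b,G \right)} = \left(-1 + \left(b + b 1\right)\right) 4 = \left(-1 + \left(b + b\right)\right) 4 = \left(-1 + 2 b\right) 4 = -4 + 8 b$)
$W{\left(4 - 5 \right)} c{\left(-8,-24 \right)} = \sqrt{11 + \left(4 - 5\right)} \left(-4 + 8 \left(-8\right)\right) = \sqrt{11 - 1} \left(-4 - 64\right) = \sqrt{10} \left(-68\right) = - 68 \sqrt{10}$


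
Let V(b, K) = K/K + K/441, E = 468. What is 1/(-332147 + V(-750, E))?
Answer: -49/16275102 ≈ -3.0107e-6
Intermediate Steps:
V(b, K) = 1 + K/441 (V(b, K) = 1 + K*(1/441) = 1 + K/441)
1/(-332147 + V(-750, E)) = 1/(-332147 + (1 + (1/441)*468)) = 1/(-332147 + (1 + 52/49)) = 1/(-332147 + 101/49) = 1/(-16275102/49) = -49/16275102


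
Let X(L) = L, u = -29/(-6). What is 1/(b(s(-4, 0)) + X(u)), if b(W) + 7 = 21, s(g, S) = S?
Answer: 6/113 ≈ 0.053097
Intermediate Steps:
u = 29/6 (u = -29*(-1/6) = 29/6 ≈ 4.8333)
b(W) = 14 (b(W) = -7 + 21 = 14)
1/(b(s(-4, 0)) + X(u)) = 1/(14 + 29/6) = 1/(113/6) = 6/113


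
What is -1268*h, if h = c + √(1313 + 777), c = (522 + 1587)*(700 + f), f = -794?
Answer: 251375928 - 1268*√2090 ≈ 2.5132e+8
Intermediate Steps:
c = -198246 (c = (522 + 1587)*(700 - 794) = 2109*(-94) = -198246)
h = -198246 + √2090 (h = -198246 + √(1313 + 777) = -198246 + √2090 ≈ -1.9820e+5)
-1268*h = -1268*(-198246 + √2090) = 251375928 - 1268*√2090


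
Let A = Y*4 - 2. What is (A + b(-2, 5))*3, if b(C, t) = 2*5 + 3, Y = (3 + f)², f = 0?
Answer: 141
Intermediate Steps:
Y = 9 (Y = (3 + 0)² = 3² = 9)
b(C, t) = 13 (b(C, t) = 10 + 3 = 13)
A = 34 (A = 9*4 - 2 = 36 - 2 = 34)
(A + b(-2, 5))*3 = (34 + 13)*3 = 47*3 = 141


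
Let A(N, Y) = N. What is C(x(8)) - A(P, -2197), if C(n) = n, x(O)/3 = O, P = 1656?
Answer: -1632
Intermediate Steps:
x(O) = 3*O
C(x(8)) - A(P, -2197) = 3*8 - 1*1656 = 24 - 1656 = -1632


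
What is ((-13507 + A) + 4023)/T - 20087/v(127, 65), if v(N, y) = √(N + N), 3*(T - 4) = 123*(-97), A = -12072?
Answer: 21556/3973 - 20087*√254/254 ≈ -1254.9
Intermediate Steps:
T = -3973 (T = 4 + (123*(-97))/3 = 4 + (⅓)*(-11931) = 4 - 3977 = -3973)
v(N, y) = √2*√N (v(N, y) = √(2*N) = √2*√N)
((-13507 + A) + 4023)/T - 20087/v(127, 65) = ((-13507 - 12072) + 4023)/(-3973) - 20087*√254/254 = (-25579 + 4023)*(-1/3973) - 20087*√254/254 = -21556*(-1/3973) - 20087*√254/254 = 21556/3973 - 20087*√254/254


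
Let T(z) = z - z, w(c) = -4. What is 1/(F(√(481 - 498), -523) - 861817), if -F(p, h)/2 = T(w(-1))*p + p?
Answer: I/(-861817*I + 2*√17) ≈ -1.1603e-6 + 1.1103e-11*I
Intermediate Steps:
T(z) = 0
F(p, h) = -2*p (F(p, h) = -2*(0*p + p) = -2*(0 + p) = -2*p)
1/(F(√(481 - 498), -523) - 861817) = 1/(-2*√(481 - 498) - 861817) = 1/(-2*I*√17 - 861817) = 1/(-861817 - 2*I*√17)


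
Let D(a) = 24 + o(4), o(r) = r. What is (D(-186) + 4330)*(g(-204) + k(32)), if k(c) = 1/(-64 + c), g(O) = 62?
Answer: 4320957/16 ≈ 2.7006e+5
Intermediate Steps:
D(a) = 28 (D(a) = 24 + 4 = 28)
(D(-186) + 4330)*(g(-204) + k(32)) = (28 + 4330)*(62 + 1/(-64 + 32)) = 4358*(62 + 1/(-32)) = 4358*(62 - 1/32) = 4358*(1983/32) = 4320957/16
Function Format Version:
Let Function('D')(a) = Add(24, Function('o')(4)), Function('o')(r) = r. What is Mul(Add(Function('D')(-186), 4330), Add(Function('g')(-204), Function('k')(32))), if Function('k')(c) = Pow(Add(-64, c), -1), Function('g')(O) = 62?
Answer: Rational(4320957, 16) ≈ 2.7006e+5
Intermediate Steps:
Function('D')(a) = 28 (Function('D')(a) = Add(24, 4) = 28)
Mul(Add(Function('D')(-186), 4330), Add(Function('g')(-204), Function('k')(32))) = Mul(Add(28, 4330), Add(62, Pow(Add(-64, 32), -1))) = Mul(4358, Add(62, Pow(-32, -1))) = Mul(4358, Add(62, Rational(-1, 32))) = Mul(4358, Rational(1983, 32)) = Rational(4320957, 16)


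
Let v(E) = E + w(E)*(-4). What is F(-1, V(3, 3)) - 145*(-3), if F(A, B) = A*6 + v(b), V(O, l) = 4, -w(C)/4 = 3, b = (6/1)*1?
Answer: 483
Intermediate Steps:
b = 6 (b = (6*1)*1 = 6*1 = 6)
w(C) = -12 (w(C) = -4*3 = -12)
v(E) = 48 + E (v(E) = E - 12*(-4) = E + 48 = 48 + E)
F(A, B) = 54 + 6*A (F(A, B) = A*6 + (48 + 6) = 6*A + 54 = 54 + 6*A)
F(-1, V(3, 3)) - 145*(-3) = (54 + 6*(-1)) - 145*(-3) = (54 - 6) + 435 = 48 + 435 = 483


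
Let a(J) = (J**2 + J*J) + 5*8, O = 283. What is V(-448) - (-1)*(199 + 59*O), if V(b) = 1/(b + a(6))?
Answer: 5677055/336 ≈ 16896.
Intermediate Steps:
a(J) = 40 + 2*J**2 (a(J) = (J**2 + J**2) + 40 = 2*J**2 + 40 = 40 + 2*J**2)
V(b) = 1/(112 + b) (V(b) = 1/(b + (40 + 2*6**2)) = 1/(b + (40 + 2*36)) = 1/(b + (40 + 72)) = 1/(b + 112) = 1/(112 + b))
V(-448) - (-1)*(199 + 59*O) = 1/(112 - 448) - (-1)*(199 + 59*283) = 1/(-336) - (-1)*(199 + 16697) = -1/336 - (-1)*16896 = -1/336 - 1*(-16896) = -1/336 + 16896 = 5677055/336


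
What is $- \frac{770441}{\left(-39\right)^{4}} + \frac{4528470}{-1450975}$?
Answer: $- \frac{2318847759049}{671349010995} \approx -3.454$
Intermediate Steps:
$- \frac{770441}{\left(-39\right)^{4}} + \frac{4528470}{-1450975} = - \frac{770441}{2313441} + 4528470 \left(- \frac{1}{1450975}\right) = \left(-770441\right) \frac{1}{2313441} - \frac{905694}{290195} = - \frac{770441}{2313441} - \frac{905694}{290195} = - \frac{2318847759049}{671349010995}$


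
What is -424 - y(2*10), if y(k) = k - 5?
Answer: -439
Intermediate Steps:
y(k) = -5 + k
-424 - y(2*10) = -424 - (-5 + 2*10) = -424 - (-5 + 20) = -424 - 1*15 = -424 - 15 = -439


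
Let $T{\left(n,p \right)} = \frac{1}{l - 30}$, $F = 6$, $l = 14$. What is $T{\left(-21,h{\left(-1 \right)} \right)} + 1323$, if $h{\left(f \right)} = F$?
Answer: $\frac{21167}{16} \approx 1322.9$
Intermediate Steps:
$h{\left(f \right)} = 6$
$T{\left(n,p \right)} = - \frac{1}{16}$ ($T{\left(n,p \right)} = \frac{1}{14 - 30} = \frac{1}{-16} = - \frac{1}{16}$)
$T{\left(-21,h{\left(-1 \right)} \right)} + 1323 = - \frac{1}{16} + 1323 = \frac{21167}{16}$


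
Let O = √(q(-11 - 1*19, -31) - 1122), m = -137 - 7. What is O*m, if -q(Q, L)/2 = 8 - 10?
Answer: -144*I*√1118 ≈ -4814.9*I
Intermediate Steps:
m = -144
q(Q, L) = 4 (q(Q, L) = -2*(8 - 10) = -2*(-2) = 4)
O = I*√1118 (O = √(4 - 1122) = √(-1118) = I*√1118 ≈ 33.437*I)
O*m = (I*√1118)*(-144) = -144*I*√1118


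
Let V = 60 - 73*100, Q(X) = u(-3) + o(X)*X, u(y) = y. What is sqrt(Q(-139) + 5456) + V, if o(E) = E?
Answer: -7240 + sqrt(24774) ≈ -7082.6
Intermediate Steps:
Q(X) = -3 + X**2 (Q(X) = -3 + X*X = -3 + X**2)
V = -7240 (V = 60 - 7300 = -7240)
sqrt(Q(-139) + 5456) + V = sqrt((-3 + (-139)**2) + 5456) - 7240 = sqrt((-3 + 19321) + 5456) - 7240 = sqrt(19318 + 5456) - 7240 = sqrt(24774) - 7240 = -7240 + sqrt(24774)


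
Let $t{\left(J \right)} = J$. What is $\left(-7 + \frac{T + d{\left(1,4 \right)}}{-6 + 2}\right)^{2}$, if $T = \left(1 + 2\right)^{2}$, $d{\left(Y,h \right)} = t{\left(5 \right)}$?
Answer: $\frac{441}{4} \approx 110.25$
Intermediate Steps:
$d{\left(Y,h \right)} = 5$
$T = 9$ ($T = 3^{2} = 9$)
$\left(-7 + \frac{T + d{\left(1,4 \right)}}{-6 + 2}\right)^{2} = \left(-7 + \frac{9 + 5}{-6 + 2}\right)^{2} = \left(-7 + \frac{14}{-4}\right)^{2} = \left(-7 + 14 \left(- \frac{1}{4}\right)\right)^{2} = \left(-7 - \frac{7}{2}\right)^{2} = \left(- \frac{21}{2}\right)^{2} = \frac{441}{4}$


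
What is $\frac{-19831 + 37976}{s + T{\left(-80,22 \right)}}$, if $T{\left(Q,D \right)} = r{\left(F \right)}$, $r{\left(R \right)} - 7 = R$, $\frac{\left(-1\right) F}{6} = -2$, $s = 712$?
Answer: $\frac{18145}{731} \approx 24.822$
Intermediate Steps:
$F = 12$ ($F = \left(-6\right) \left(-2\right) = 12$)
$r{\left(R \right)} = 7 + R$
$T{\left(Q,D \right)} = 19$ ($T{\left(Q,D \right)} = 7 + 12 = 19$)
$\frac{-19831 + 37976}{s + T{\left(-80,22 \right)}} = \frac{-19831 + 37976}{712 + 19} = \frac{18145}{731}$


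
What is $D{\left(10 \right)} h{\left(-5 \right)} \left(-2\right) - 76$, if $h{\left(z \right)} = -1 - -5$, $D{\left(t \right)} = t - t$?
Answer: $-76$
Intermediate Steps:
$D{\left(t \right)} = 0$
$h{\left(z \right)} = 4$ ($h{\left(z \right)} = -1 + 5 = 4$)
$D{\left(10 \right)} h{\left(-5 \right)} \left(-2\right) - 76 = 0 \cdot 4 \left(-2\right) - 76 = 0 \left(-8\right) - 76 = 0 - 76 = -76$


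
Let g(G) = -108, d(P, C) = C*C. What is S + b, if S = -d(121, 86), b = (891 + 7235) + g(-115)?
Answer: 622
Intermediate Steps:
d(P, C) = C²
b = 8018 (b = (891 + 7235) - 108 = 8126 - 108 = 8018)
S = -7396 (S = -1*86² = -1*7396 = -7396)
S + b = -7396 + 8018 = 622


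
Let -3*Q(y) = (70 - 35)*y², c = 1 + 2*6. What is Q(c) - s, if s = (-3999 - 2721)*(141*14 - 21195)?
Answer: -387501275/3 ≈ -1.2917e+8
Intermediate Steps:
c = 13 (c = 1 + 12 = 13)
s = 129165120 (s = -6720*(1974 - 21195) = -6720*(-19221) = 129165120)
Q(y) = -35*y²/3 (Q(y) = -(70 - 35)*y²/3 = -35*y²/3)
Q(c) - s = -35/3*13² - 1*129165120 = -35/3*169 - 129165120 = -5915/3 - 129165120 = -387501275/3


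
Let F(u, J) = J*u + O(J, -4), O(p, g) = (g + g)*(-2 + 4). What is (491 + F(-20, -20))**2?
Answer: 765625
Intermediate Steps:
O(p, g) = 4*g (O(p, g) = (2*g)*2 = 4*g)
F(u, J) = -16 + J*u (F(u, J) = J*u + 4*(-4) = J*u - 16 = -16 + J*u)
(491 + F(-20, -20))**2 = (491 + (-16 - 20*(-20)))**2 = (491 + (-16 + 400))**2 = (491 + 384)**2 = 875**2 = 765625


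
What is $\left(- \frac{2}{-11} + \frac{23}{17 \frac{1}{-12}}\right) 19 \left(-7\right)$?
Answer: $\frac{399266}{187} \approx 2135.1$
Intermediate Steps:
$\left(- \frac{2}{-11} + \frac{23}{17 \frac{1}{-12}}\right) 19 \left(-7\right) = \left(\left(-2\right) \left(- \frac{1}{11}\right) + \frac{23}{17 \left(- \frac{1}{12}\right)}\right) 19 \left(-7\right) = \left(\frac{2}{11} + \frac{23}{- \frac{17}{12}}\right) 19 \left(-7\right) = \left(\frac{2}{11} + 23 \left(- \frac{12}{17}\right)\right) 19 \left(-7\right) = \left(\frac{2}{11} - \frac{276}{17}\right) 19 \left(-7\right) = \left(- \frac{3002}{187}\right) 19 \left(-7\right) = \left(- \frac{57038}{187}\right) \left(-7\right) = \frac{399266}{187}$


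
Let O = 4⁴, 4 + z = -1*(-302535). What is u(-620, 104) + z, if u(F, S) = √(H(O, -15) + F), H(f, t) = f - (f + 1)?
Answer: 302531 + 3*I*√69 ≈ 3.0253e+5 + 24.92*I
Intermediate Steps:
z = 302531 (z = -4 - 1*(-302535) = -4 + 302535 = 302531)
O = 256
H(f, t) = -1 (H(f, t) = f - (1 + f) = f + (-1 - f) = -1)
u(F, S) = √(-1 + F)
u(-620, 104) + z = √(-1 - 620) + 302531 = √(-621) + 302531 = 3*I*√69 + 302531 = 302531 + 3*I*√69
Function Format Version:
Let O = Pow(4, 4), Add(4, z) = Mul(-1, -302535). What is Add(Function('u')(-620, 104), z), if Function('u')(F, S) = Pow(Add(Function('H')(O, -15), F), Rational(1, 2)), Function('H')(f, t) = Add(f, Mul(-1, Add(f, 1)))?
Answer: Add(302531, Mul(3, I, Pow(69, Rational(1, 2)))) ≈ Add(3.0253e+5, Mul(24.920, I))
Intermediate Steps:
z = 302531 (z = Add(-4, Mul(-1, -302535)) = Add(-4, 302535) = 302531)
O = 256
Function('H')(f, t) = -1 (Function('H')(f, t) = Add(f, Mul(-1, Add(1, f))) = Add(f, Add(-1, Mul(-1, f))) = -1)
Function('u')(F, S) = Pow(Add(-1, F), Rational(1, 2))
Add(Function('u')(-620, 104), z) = Add(Pow(Add(-1, -620), Rational(1, 2)), 302531) = Add(Pow(-621, Rational(1, 2)), 302531) = Add(Mul(3, I, Pow(69, Rational(1, 2))), 302531) = Add(302531, Mul(3, I, Pow(69, Rational(1, 2))))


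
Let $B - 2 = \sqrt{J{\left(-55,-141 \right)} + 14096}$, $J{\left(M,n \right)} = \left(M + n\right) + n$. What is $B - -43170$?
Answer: $43172 + \sqrt{13759} \approx 43289.0$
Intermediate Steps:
$J{\left(M,n \right)} = M + 2 n$
$B = 2 + \sqrt{13759}$ ($B = 2 + \sqrt{\left(-55 + 2 \left(-141\right)\right) + 14096} = 2 + \sqrt{\left(-55 - 282\right) + 14096} = 2 + \sqrt{-337 + 14096} = 2 + \sqrt{13759} \approx 119.3$)
$B - -43170 = \left(2 + \sqrt{13759}\right) - -43170 = \left(2 + \sqrt{13759}\right) + 43170 = 43172 + \sqrt{13759}$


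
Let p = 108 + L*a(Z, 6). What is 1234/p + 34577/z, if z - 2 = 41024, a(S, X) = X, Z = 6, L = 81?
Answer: 35582411/12184722 ≈ 2.9202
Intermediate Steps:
z = 41026 (z = 2 + 41024 = 41026)
p = 594 (p = 108 + 81*6 = 108 + 486 = 594)
1234/p + 34577/z = 1234/594 + 34577/41026 = 1234*(1/594) + 34577*(1/41026) = 617/297 + 34577/41026 = 35582411/12184722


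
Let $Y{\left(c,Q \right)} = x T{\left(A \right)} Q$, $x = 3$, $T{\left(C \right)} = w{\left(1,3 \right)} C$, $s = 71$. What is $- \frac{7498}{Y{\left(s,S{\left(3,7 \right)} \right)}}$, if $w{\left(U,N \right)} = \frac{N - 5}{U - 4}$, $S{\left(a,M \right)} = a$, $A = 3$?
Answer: $- \frac{3749}{9} \approx -416.56$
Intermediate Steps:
$w{\left(U,N \right)} = \frac{-5 + N}{-4 + U}$
$T{\left(C \right)} = \frac{2 C}{3}$ ($T{\left(C \right)} = \frac{-5 + 3}{-4 + 1} C = \frac{1}{-3} \left(-2\right) C = \left(- \frac{1}{3}\right) \left(-2\right) C = \frac{2 C}{3}$)
$Y{\left(c,Q \right)} = 6 Q$ ($Y{\left(c,Q \right)} = 3 \cdot \frac{2}{3} \cdot 3 Q = 3 \cdot 2 Q = 6 Q$)
$- \frac{7498}{Y{\left(s,S{\left(3,7 \right)} \right)}} = - \frac{7498}{6 \cdot 3} = - \frac{7498}{18} = \left(-7498\right) \frac{1}{18} = - \frac{3749}{9}$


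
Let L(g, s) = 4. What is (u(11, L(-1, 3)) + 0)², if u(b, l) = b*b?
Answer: 14641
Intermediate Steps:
u(b, l) = b²
(u(11, L(-1, 3)) + 0)² = (11² + 0)² = (121 + 0)² = 121² = 14641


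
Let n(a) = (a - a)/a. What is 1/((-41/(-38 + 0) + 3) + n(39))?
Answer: 38/155 ≈ 0.24516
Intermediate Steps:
n(a) = 0 (n(a) = 0/a = 0)
1/((-41/(-38 + 0) + 3) + n(39)) = 1/((-41/(-38 + 0) + 3) + 0) = 1/((-41/(-38) + 3) + 0) = 1/((-41*(-1/38) + 3) + 0) = 1/((41/38 + 3) + 0) = 1/(155/38 + 0) = 1/(155/38) = 38/155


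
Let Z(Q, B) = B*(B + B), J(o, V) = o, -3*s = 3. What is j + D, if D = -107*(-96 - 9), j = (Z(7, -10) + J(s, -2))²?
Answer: 50836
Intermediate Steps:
s = -1 (s = -⅓*3 = -1)
Z(Q, B) = 2*B² (Z(Q, B) = B*(2*B) = 2*B²)
j = 39601 (j = (2*(-10)² - 1)² = (2*100 - 1)² = (200 - 1)² = 199² = 39601)
D = 11235 (D = -107*(-105) = 11235)
j + D = 39601 + 11235 = 50836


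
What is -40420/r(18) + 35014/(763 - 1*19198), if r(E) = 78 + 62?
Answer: -37502233/129045 ≈ -290.61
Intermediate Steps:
r(E) = 140
-40420/r(18) + 35014/(763 - 1*19198) = -40420/140 + 35014/(763 - 1*19198) = -40420*1/140 + 35014/(763 - 19198) = -2021/7 + 35014/(-18435) = -2021/7 + 35014*(-1/18435) = -2021/7 - 35014/18435 = -37502233/129045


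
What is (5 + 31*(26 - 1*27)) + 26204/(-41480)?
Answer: -276171/10370 ≈ -26.632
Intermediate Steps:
(5 + 31*(26 - 1*27)) + 26204/(-41480) = (5 + 31*(26 - 27)) + 26204*(-1/41480) = (5 + 31*(-1)) - 6551/10370 = (5 - 31) - 6551/10370 = -26 - 6551/10370 = -276171/10370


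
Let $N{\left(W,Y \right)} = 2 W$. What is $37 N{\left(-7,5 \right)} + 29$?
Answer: $-489$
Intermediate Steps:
$37 N{\left(-7,5 \right)} + 29 = 37 \cdot 2 \left(-7\right) + 29 = 37 \left(-14\right) + 29 = -518 + 29 = -489$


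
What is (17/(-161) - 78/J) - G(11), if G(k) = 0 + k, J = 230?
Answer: -9213/805 ≈ -11.445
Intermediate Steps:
G(k) = k
(17/(-161) - 78/J) - G(11) = (17/(-161) - 78/230) - 1*11 = (17*(-1/161) - 78*1/230) - 11 = (-17/161 - 39/115) - 11 = -358/805 - 11 = -9213/805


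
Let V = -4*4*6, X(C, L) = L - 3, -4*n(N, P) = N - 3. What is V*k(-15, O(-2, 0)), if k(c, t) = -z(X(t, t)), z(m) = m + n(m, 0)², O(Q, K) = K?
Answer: -72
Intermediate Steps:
n(N, P) = ¾ - N/4 (n(N, P) = -(N - 3)/4 = -(-3 + N)/4 = ¾ - N/4)
X(C, L) = -3 + L
z(m) = m + (¾ - m/4)²
k(c, t) = 3 - t - (-6 + t)²/16 (k(c, t) = -((-3 + t) + (-3 + (-3 + t))²/16) = -((-3 + t) + (-6 + t)²/16) = -(-3 + t + (-6 + t)²/16) = 3 - t - (-6 + t)²/16)
V = -96 (V = -16*6 = -96)
V*k(-15, O(-2, 0)) = -96*(¾ - ¼*0 - 1/16*0²) = -96*(¾ + 0 - 1/16*0) = -96*(¾ + 0 + 0) = -96*¾ = -72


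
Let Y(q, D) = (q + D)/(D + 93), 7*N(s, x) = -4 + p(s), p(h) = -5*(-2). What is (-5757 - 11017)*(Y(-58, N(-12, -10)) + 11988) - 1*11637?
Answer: -132114905693/657 ≈ -2.0109e+8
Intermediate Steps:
p(h) = 10
N(s, x) = 6/7 (N(s, x) = (-4 + 10)/7 = (⅐)*6 = 6/7)
Y(q, D) = (D + q)/(93 + D)
(-5757 - 11017)*(Y(-58, N(-12, -10)) + 11988) - 1*11637 = (-5757 - 11017)*((6/7 - 58)/(93 + 6/7) + 11988) - 1*11637 = -16774*(-400/7/(657/7) + 11988) - 11637 = -16774*((7/657)*(-400/7) + 11988) - 11637 = -16774*(-400/657 + 11988) - 11637 = -16774*7875716/657 - 11637 = -132107260184/657 - 11637 = -132114905693/657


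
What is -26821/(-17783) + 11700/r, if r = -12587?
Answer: 129534827/223834621 ≈ 0.57871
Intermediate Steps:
-26821/(-17783) + 11700/r = -26821/(-17783) + 11700/(-12587) = -26821*(-1/17783) + 11700*(-1/12587) = 26821/17783 - 11700/12587 = 129534827/223834621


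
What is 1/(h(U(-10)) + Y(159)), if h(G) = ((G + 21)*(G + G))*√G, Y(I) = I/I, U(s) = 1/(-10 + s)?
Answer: 800000/975561 + 167600*I*√5/975561 ≈ 0.82004 + 0.38415*I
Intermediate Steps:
Y(I) = 1
h(G) = 2*G^(3/2)*(21 + G) (h(G) = ((21 + G)*(2*G))*√G = (2*G*(21 + G))*√G = 2*G^(3/2)*(21 + G))
1/(h(U(-10)) + Y(159)) = 1/(2*(1/(-10 - 10))^(3/2)*(21 + 1/(-10 - 10)) + 1) = 1/(2*(1/(-20))^(3/2)*(21 + 1/(-20)) + 1) = 1/(2*(-1/20)^(3/2)*(21 - 1/20) + 1) = 1/(2*(-I*√5/200)*(419/20) + 1) = 1/(-419*I*√5/2000 + 1) = 1/(1 - 419*I*√5/2000)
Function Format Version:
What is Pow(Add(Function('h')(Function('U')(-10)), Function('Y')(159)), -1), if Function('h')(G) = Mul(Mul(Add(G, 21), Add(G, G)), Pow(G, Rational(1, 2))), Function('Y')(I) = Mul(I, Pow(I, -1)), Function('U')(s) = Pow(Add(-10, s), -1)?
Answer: Add(Rational(800000, 975561), Mul(Rational(167600, 975561), I, Pow(5, Rational(1, 2)))) ≈ Add(0.82004, Mul(0.38415, I))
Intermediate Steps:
Function('Y')(I) = 1
Function('h')(G) = Mul(2, Pow(G, Rational(3, 2)), Add(21, G)) (Function('h')(G) = Mul(Mul(Add(21, G), Mul(2, G)), Pow(G, Rational(1, 2))) = Mul(Mul(2, G, Add(21, G)), Pow(G, Rational(1, 2))) = Mul(2, Pow(G, Rational(3, 2)), Add(21, G)))
Pow(Add(Function('h')(Function('U')(-10)), Function('Y')(159)), -1) = Pow(Add(Mul(2, Pow(Pow(Add(-10, -10), -1), Rational(3, 2)), Add(21, Pow(Add(-10, -10), -1))), 1), -1) = Pow(Add(Mul(2, Pow(Pow(-20, -1), Rational(3, 2)), Add(21, Pow(-20, -1))), 1), -1) = Pow(Add(Mul(2, Pow(Rational(-1, 20), Rational(3, 2)), Add(21, Rational(-1, 20))), 1), -1) = Pow(Add(Mul(2, Mul(Rational(-1, 200), I, Pow(5, Rational(1, 2))), Rational(419, 20)), 1), -1) = Pow(Add(Mul(Rational(-419, 2000), I, Pow(5, Rational(1, 2))), 1), -1) = Pow(Add(1, Mul(Rational(-419, 2000), I, Pow(5, Rational(1, 2)))), -1)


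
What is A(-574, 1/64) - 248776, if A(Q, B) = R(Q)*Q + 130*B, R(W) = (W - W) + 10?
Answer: -8144447/32 ≈ -2.5451e+5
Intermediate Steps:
R(W) = 10 (R(W) = 0 + 10 = 10)
A(Q, B) = 10*Q + 130*B
A(-574, 1/64) - 248776 = (10*(-574) + 130/64) - 248776 = (-5740 + 130*(1/64)) - 248776 = (-5740 + 65/32) - 248776 = -183615/32 - 248776 = -8144447/32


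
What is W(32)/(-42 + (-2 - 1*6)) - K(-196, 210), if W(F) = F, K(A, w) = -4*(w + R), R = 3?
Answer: 21284/25 ≈ 851.36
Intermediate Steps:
K(A, w) = -12 - 4*w (K(A, w) = -4*(w + 3) = -4*(3 + w) = -12 - 4*w)
W(32)/(-42 + (-2 - 1*6)) - K(-196, 210) = 32/(-42 + (-2 - 1*6)) - (-12 - 4*210) = 32/(-42 + (-2 - 6)) - (-12 - 840) = 32/(-42 - 8) - 1*(-852) = 32/(-50) + 852 = 32*(-1/50) + 852 = -16/25 + 852 = 21284/25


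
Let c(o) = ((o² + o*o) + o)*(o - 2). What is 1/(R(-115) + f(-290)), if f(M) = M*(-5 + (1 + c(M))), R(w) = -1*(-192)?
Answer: 1/14218620152 ≈ 7.0330e-11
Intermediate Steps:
R(w) = 192
c(o) = (-2 + o)*(o + 2*o²) (c(o) = ((o² + o²) + o)*(-2 + o) = (2*o² + o)*(-2 + o) = (o + 2*o²)*(-2 + o) = (-2 + o)*(o + 2*o²))
f(M) = M*(-4 + M*(-2 - 3*M + 2*M²)) (f(M) = M*(-5 + (1 + M*(-2 - 3*M + 2*M²))) = M*(-4 + M*(-2 - 3*M + 2*M²)))
1/(R(-115) + f(-290)) = 1/(192 - 1*(-290)*(4 - 290*(2 - 2*(-290)² + 3*(-290)))) = 1/(192 - 1*(-290)*(4 - 290*(2 - 2*84100 - 870))) = 1/(192 - 1*(-290)*(4 - 290*(2 - 168200 - 870))) = 1/(192 - 1*(-290)*(4 - 290*(-169068))) = 1/(192 - 1*(-290)*(4 + 49029720)) = 1/(192 - 1*(-290)*49029724) = 1/(192 + 14218619960) = 1/14218620152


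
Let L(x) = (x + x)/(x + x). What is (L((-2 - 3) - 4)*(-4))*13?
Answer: -52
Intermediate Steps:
L(x) = 1 (L(x) = (2*x)/((2*x)) = (2*x)*(1/(2*x)) = 1)
(L((-2 - 3) - 4)*(-4))*13 = (1*(-4))*13 = -4*13 = -52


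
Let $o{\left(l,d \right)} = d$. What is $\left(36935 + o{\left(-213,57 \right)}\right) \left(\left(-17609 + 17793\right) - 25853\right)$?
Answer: $-949547648$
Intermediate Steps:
$\left(36935 + o{\left(-213,57 \right)}\right) \left(\left(-17609 + 17793\right) - 25853\right) = \left(36935 + 57\right) \left(\left(-17609 + 17793\right) - 25853\right) = 36992 \left(184 - 25853\right) = 36992 \left(-25669\right) = -949547648$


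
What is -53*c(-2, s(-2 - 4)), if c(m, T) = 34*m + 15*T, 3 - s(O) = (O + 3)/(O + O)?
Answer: 5671/4 ≈ 1417.8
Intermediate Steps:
s(O) = 3 - (3 + O)/(2*O) (s(O) = 3 - (O + 3)/(O + O) = 3 - (3 + O)/(2*O))
c(m, T) = 15*T + 34*m
-53*c(-2, s(-2 - 4)) = -53*(15*((-3 + 5*(-2 - 4))/(2*(-2 - 4))) + 34*(-2)) = -53*(15*((1/2)*(-3 + 5*(-6))/(-6)) - 68) = -53*(15*((1/2)*(-1/6)*(-3 - 30)) - 68) = -53*(15*((1/2)*(-1/6)*(-33)) - 68) = -53*(15*(11/4) - 68) = -53*(165/4 - 68) = -53*(-107/4) = 5671/4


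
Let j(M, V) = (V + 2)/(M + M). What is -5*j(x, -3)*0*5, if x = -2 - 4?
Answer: 0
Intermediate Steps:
x = -6
j(M, V) = (2 + V)/(2*M) (j(M, V) = (2 + V)/((2*M)) = (2 + V)*(1/(2*M)) = (2 + V)/(2*M))
-5*j(x, -3)*0*5 = -5*((½)*(2 - 3)/(-6))*0*5 = -5*((½)*(-⅙)*(-1))*0*5 = -5*(1/12)*0*5 = -0*5 = -5*0 = 0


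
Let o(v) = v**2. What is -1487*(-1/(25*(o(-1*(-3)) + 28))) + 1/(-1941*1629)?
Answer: 4701728018/2924747325 ≈ 1.6076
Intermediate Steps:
-1487*(-1/(25*(o(-1*(-3)) + 28))) + 1/(-1941*1629) = -1487*(-1/(25*((-1*(-3))**2 + 28))) + 1/(-1941*1629) = -1487*(-1/(25*(3**2 + 28))) - 1/1941*1/1629 = -1487*(-1/(25*(9 + 28))) - 1/3161889 = -1487/(37*(-25)) - 1/3161889 = -1487/(-925) - 1/3161889 = -1487*(-1/925) - 1/3161889 = 1487/925 - 1/3161889 = 4701728018/2924747325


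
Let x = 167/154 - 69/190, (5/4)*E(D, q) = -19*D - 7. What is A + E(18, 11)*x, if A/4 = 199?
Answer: 21748404/36575 ≈ 594.63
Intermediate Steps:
A = 796 (A = 4*199 = 796)
E(D, q) = -28/5 - 76*D/5 (E(D, q) = 4*(-19*D - 7)/5 = 4*(-7 - 19*D)/5 = -28/5 - 76*D/5)
x = 5276/7315 (x = 167*(1/154) - 69*1/190 = 167/154 - 69/190 = 5276/7315 ≈ 0.72126)
A + E(18, 11)*x = 796 + (-28/5 - 76/5*18)*(5276/7315) = 796 + (-28/5 - 1368/5)*(5276/7315) = 796 - 1396/5*5276/7315 = 796 - 7365296/36575 = 21748404/36575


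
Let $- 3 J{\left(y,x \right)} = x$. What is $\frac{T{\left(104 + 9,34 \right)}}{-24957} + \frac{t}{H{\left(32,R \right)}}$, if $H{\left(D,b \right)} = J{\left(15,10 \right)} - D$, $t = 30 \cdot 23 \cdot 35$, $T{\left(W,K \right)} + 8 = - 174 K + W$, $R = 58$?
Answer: $- \frac{301253114}{440907} \approx -683.26$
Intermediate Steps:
$J{\left(y,x \right)} = - \frac{x}{3}$
$T{\left(W,K \right)} = -8 + W - 174 K$ ($T{\left(W,K \right)} = -8 - \left(- W + 174 K\right) = -8 + W - 174 K$)
$t = 24150$ ($t = 690 \cdot 35 = 24150$)
$H{\left(D,b \right)} = - \frac{10}{3} - D$ ($H{\left(D,b \right)} = \left(- \frac{1}{3}\right) 10 - D = - \frac{10}{3} - D$)
$\frac{T{\left(104 + 9,34 \right)}}{-24957} + \frac{t}{H{\left(32,R \right)}} = \frac{-8 + \left(104 + 9\right) - 5916}{-24957} + \frac{24150}{- \frac{10}{3} - 32} = \left(-8 + 113 - 5916\right) \left(- \frac{1}{24957}\right) + \frac{24150}{- \frac{10}{3} - 32} = \left(-5811\right) \left(- \frac{1}{24957}\right) + \frac{24150}{- \frac{106}{3}} = \frac{1937}{8319} + 24150 \left(- \frac{3}{106}\right) = \frac{1937}{8319} - \frac{36225}{53} = - \frac{301253114}{440907}$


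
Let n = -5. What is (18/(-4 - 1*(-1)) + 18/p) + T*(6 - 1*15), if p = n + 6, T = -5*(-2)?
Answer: -78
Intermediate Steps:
T = 10
p = 1 (p = -5 + 6 = 1)
(18/(-4 - 1*(-1)) + 18/p) + T*(6 - 1*15) = (18/(-4 - 1*(-1)) + 18/1) + 10*(6 - 1*15) = (18/(-4 + 1) + 18*1) + 10*(6 - 15) = (18/(-3) + 18) + 10*(-9) = (18*(-1/3) + 18) - 90 = (-6 + 18) - 90 = 12 - 90 = -78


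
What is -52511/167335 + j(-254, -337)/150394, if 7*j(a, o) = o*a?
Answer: -2925559572/12583089995 ≈ -0.23250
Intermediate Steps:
j(a, o) = a*o/7 (j(a, o) = (o*a)/7 = (a*o)/7 = a*o/7)
-52511/167335 + j(-254, -337)/150394 = -52511/167335 + ((⅐)*(-254)*(-337))/150394 = -52511*1/167335 + (85598/7)*(1/150394) = -52511/167335 + 42799/526379 = -2925559572/12583089995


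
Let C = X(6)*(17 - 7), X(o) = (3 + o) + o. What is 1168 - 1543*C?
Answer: -230282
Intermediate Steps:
X(o) = 3 + 2*o
C = 150 (C = (3 + 2*6)*(17 - 7) = (3 + 12)*10 = 15*10 = 150)
1168 - 1543*C = 1168 - 1543*150 = 1168 - 231450 = -230282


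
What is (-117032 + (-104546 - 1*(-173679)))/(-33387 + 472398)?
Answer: -47899/439011 ≈ -0.10911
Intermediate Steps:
(-117032 + (-104546 - 1*(-173679)))/(-33387 + 472398) = (-117032 + (-104546 + 173679))/439011 = (-117032 + 69133)*(1/439011) = -47899*1/439011 = -47899/439011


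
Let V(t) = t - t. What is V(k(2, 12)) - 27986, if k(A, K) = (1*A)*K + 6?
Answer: -27986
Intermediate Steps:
k(A, K) = 6 + A*K (k(A, K) = A*K + 6 = 6 + A*K)
V(t) = 0
V(k(2, 12)) - 27986 = 0 - 27986 = -27986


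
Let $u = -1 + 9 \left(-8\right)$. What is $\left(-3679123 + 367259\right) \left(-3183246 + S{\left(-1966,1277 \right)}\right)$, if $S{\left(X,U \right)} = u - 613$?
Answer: $10544749769248$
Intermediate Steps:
$u = -73$ ($u = -1 - 72 = -73$)
$S{\left(X,U \right)} = -686$ ($S{\left(X,U \right)} = -73 - 613 = -686$)
$\left(-3679123 + 367259\right) \left(-3183246 + S{\left(-1966,1277 \right)}\right) = \left(-3679123 + 367259\right) \left(-3183246 - 686\right) = \left(-3311864\right) \left(-3183932\right) = 10544749769248$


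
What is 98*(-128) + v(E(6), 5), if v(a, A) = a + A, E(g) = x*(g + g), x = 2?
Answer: -12515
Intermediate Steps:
E(g) = 4*g (E(g) = 2*(g + g) = 2*(2*g) = 4*g)
v(a, A) = A + a
98*(-128) + v(E(6), 5) = 98*(-128) + (5 + 4*6) = -12544 + (5 + 24) = -12544 + 29 = -12515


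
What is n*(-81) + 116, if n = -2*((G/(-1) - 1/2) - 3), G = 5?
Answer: -1261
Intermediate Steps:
n = 17 (n = -2*((5/(-1) - 1/2) - 3) = -2*((5*(-1) - 1*1/2) - 3) = -2*((-5 - 1/2) - 3) = -2*(-11/2 - 3) = -2*(-17/2) = 17)
n*(-81) + 116 = 17*(-81) + 116 = -1377 + 116 = -1261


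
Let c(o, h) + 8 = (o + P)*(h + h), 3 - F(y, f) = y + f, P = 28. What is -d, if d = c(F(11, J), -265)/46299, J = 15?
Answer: 886/15433 ≈ 0.057409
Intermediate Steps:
F(y, f) = 3 - f - y (F(y, f) = 3 - (y + f) = 3 - (f + y) = 3 + (-f - y) = 3 - f - y)
c(o, h) = -8 + 2*h*(28 + o) (c(o, h) = -8 + (o + 28)*(h + h) = -8 + (28 + o)*(2*h) = -8 + 2*h*(28 + o))
d = -886/15433 (d = (-8 + 56*(-265) + 2*(-265)*(3 - 1*15 - 1*11))/46299 = (-8 - 14840 + 2*(-265)*(3 - 15 - 11))*(1/46299) = (-8 - 14840 + 2*(-265)*(-23))*(1/46299) = (-8 - 14840 + 12190)*(1/46299) = -2658*1/46299 = -886/15433 ≈ -0.057409)
-d = -1*(-886/15433) = 886/15433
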